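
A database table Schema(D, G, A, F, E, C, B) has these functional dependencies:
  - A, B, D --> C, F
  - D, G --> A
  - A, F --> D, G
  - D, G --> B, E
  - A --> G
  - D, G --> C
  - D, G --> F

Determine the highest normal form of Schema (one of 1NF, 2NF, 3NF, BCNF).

3NF

Candidate keys: {A, D}, {A, F}, {D, G}. Prime attributes: {A, D, F, G}.
A --> G: {A}⁺ = {A, G}, which is not all of the attributes, so the left side is not a superkey — BCNF is violated.
But every attribute on its right side ({G}) is prime, and the same holds for every other non-superkey FD, so 3NF still holds.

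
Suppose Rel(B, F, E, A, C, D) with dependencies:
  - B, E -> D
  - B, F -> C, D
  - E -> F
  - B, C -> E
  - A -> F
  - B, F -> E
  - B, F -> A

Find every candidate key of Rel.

{A, B}, {B, C}, {B, E}, {B, F}

{B} never appears on the right of any FD, so every key must include it.
{A, B}⁺ = {A, B, C, D, E, F}, which is every attribute, so {A, B} is a candidate key.
{B, C}⁺ = {A, B, C, D, E, F}, which is every attribute, so {B, C} is a candidate key.
{B, E}⁺ = {A, B, C, D, E, F}, which is every attribute, so {B, E} is a candidate key.
{B, F}⁺ = {A, B, C, D, E, F}, which is every attribute, so {B, F} is a candidate key.
These are minimal and exhaustive — every other superkey contains one of them.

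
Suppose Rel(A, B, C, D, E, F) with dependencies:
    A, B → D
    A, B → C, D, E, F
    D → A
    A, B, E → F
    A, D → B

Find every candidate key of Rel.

{A, B}, {D}

{D}⁺ = {A, B, C, D, E, F} — all of the relation — so {D} is a candidate key.
{A, B}⁺ = {A, B, C, D, E, F} — all of the relation — so {A, B} is a candidate key.
No proper subset of any of these is a key, and no other minimal superkey exists.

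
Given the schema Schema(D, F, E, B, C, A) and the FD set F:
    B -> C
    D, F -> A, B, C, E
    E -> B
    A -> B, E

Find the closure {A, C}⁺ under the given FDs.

{A, B, C, E}

Start with {A, C}.
A -> B, E applies; add {B, E} → now {A, B, C, E}.
No further FD applies.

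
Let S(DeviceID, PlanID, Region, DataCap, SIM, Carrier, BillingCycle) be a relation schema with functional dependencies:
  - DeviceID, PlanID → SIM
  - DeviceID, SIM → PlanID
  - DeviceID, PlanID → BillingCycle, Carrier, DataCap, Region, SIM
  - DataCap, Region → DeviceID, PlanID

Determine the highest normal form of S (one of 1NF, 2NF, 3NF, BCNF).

Candidate keys: {DataCap, Region}, {DeviceID, PlanID}, {DeviceID, SIM}. Prime attributes: {DataCap, DeviceID, PlanID, Region, SIM}.
Every FD has a superkey on the left, so the relation is in BCNF.

BCNF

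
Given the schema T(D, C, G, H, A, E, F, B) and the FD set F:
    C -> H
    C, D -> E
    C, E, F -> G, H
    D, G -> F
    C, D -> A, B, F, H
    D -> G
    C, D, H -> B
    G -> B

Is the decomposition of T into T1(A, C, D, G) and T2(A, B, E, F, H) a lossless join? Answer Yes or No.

The shared attributes are {A} and {A}⁺ = {A}.
Neither T1 nor T2 is contained in that closure, so the decomposition is lossy.

No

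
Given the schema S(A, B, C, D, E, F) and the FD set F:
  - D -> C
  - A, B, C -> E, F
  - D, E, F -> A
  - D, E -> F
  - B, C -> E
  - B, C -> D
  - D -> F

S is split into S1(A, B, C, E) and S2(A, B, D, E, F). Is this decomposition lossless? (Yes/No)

Common attributes: {A, B, E}; their closure is {A, B, E}.
Neither S1 nor S2 is contained in that closure, so the decomposition is lossy.

No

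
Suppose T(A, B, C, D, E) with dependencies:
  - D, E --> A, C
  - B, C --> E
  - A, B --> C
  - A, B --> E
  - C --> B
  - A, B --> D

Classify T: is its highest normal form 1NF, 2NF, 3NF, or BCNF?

3NF

Candidate keys: {A, B}, {A, C}, {C, D}, {D, E}. Prime attributes: {A, B, C, D, E}.
B, C --> E: {B, C}⁺ = {B, C, E}, which is not all of the attributes, so the left side is not a superkey — BCNF is violated.
Its right-hand attributes {E} are all prime, as are those of every other non-superkey FD — the relation is in 3NF.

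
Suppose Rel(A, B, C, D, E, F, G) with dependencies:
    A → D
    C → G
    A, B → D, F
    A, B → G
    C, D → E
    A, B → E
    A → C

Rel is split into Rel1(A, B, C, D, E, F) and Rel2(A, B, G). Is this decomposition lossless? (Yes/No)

Rel1 ∩ Rel2 = {A, B}; its closure under F is {A, B, C, D, E, F, G}.
Since Rel1 ⊆ {A, B, C, D, E, F, G}, the intersection is a superkey of Rel1; the decomposition is lossless.

Yes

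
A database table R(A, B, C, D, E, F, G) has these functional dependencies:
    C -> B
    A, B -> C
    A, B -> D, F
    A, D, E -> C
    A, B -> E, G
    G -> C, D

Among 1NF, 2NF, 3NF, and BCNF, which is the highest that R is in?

3NF

Candidate keys: {A, B}, {A, C}, {A, D, E}, {A, G}. Prime attributes: {A, B, C, D, E, G}.
C -> B breaks BCNF: {C}⁺ = {B, C}, so {C} is not a superkey.
But every attribute on its right side ({B}) is prime, and the same holds for every other non-superkey FD, so 3NF still holds.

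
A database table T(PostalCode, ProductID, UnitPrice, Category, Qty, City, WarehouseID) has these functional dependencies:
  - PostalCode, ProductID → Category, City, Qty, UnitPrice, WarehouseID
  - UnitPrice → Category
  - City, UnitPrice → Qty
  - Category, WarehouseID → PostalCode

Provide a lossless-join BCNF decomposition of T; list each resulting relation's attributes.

{Category, UnitPrice}; {City, ProductID, UnitPrice, WarehouseID}; {City, Qty, UnitPrice}; {PostalCode, UnitPrice, WarehouseID}

Candidate keys of the original relation: {Category, ProductID, WarehouseID}, {PostalCode, ProductID}, {ProductID, UnitPrice, WarehouseID}.
Within {Category, City, PostalCode, ProductID, Qty, UnitPrice, WarehouseID}: {UnitPrice}⁺ ∩ {Category, City, PostalCode, ProductID, Qty, UnitPrice, WarehouseID} = {Category, UnitPrice}, not the whole set, so UnitPrice → Category violates BCNF; decompose into {Category, UnitPrice} and {City, PostalCode, ProductID, Qty, UnitPrice, WarehouseID}.
{Category, UnitPrice}: every determinant is a superkey — BCNF.
Within {City, PostalCode, ProductID, Qty, UnitPrice, WarehouseID}: {City, UnitPrice}⁺ ∩ {City, PostalCode, ProductID, Qty, UnitPrice, WarehouseID} = {City, Qty, UnitPrice}, not the whole set, so City, UnitPrice → Qty violates BCNF; decompose into {City, Qty, UnitPrice} and {City, PostalCode, ProductID, UnitPrice, WarehouseID}.
{City, Qty, UnitPrice}: every determinant is a superkey — BCNF.
Within {City, PostalCode, ProductID, UnitPrice, WarehouseID}: {UnitPrice, WarehouseID}⁺ ∩ {City, PostalCode, ProductID, UnitPrice, WarehouseID} = {PostalCode, UnitPrice, WarehouseID}, not the whole set, so UnitPrice, WarehouseID → PostalCode violates BCNF; decompose into {PostalCode, UnitPrice, WarehouseID} and {City, ProductID, UnitPrice, WarehouseID}.
{PostalCode, UnitPrice, WarehouseID}: every determinant is a superkey — BCNF.
{City, ProductID, UnitPrice, WarehouseID}: every determinant is a superkey — BCNF.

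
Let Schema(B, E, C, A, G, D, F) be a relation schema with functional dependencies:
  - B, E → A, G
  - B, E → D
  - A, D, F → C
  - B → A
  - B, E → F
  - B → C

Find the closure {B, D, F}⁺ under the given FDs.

Start with {B, D, F}.
B → A applies; add {A} → now {A, B, D, F}.
B → C applies; add {C} → now {A, B, C, D, F}.
No further FD applies.

{A, B, C, D, F}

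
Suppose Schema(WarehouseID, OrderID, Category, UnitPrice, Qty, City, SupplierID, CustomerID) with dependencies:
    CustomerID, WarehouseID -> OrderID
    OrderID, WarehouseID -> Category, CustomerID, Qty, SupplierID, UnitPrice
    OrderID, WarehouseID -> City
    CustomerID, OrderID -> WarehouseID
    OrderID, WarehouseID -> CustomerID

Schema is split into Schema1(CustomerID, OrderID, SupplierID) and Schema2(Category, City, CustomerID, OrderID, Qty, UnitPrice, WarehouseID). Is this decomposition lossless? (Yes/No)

Yes

The shared attributes are {CustomerID, OrderID} and {CustomerID, OrderID}⁺ = {Category, City, CustomerID, OrderID, Qty, SupplierID, UnitPrice, WarehouseID}.
Since Schema1 ⊆ {Category, City, CustomerID, OrderID, Qty, SupplierID, UnitPrice, WarehouseID}, the intersection is a superkey of Schema1; the decomposition is lossless.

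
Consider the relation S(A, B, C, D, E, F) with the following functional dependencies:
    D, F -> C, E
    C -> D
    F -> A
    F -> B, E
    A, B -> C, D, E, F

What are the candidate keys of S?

{A, B}, {F}

{F} is a candidate key since {F}⁺ = {A, B, C, D, E, F} covers every attribute.
{A, B} is a candidate key since {A, B}⁺ = {A, B, C, D, E, F} covers every attribute.
No proper subset of any of these is a key, and no other minimal superkey exists.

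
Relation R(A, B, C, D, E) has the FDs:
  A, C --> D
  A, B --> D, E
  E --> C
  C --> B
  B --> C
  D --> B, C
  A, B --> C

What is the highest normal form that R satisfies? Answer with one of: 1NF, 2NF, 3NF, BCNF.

Candidate keys: {A, B}, {A, C}, {A, D}, {A, E}. Prime attributes: {A, B, C, D, E}.
E --> C breaks BCNF: {E}⁺ = {B, C, E}, so {E} is not a superkey.
Since {C} ⊆ prime attributes and every other non-superkey FD also has a prime right side, the schema is in 3NF.

3NF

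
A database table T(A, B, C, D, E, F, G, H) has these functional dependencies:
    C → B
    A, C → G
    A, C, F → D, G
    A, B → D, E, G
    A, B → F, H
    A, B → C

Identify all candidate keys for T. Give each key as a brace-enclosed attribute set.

{A, B}, {A, C}

Attributes never on any right-hand side: {A} — every candidate key must contain it.
{A, B}⁺ = {A, B, C, D, E, F, G, H} — all of the relation — so {A, B} is a candidate key.
{A, C}⁺ = {A, B, C, D, E, F, G, H} — all of the relation — so {A, C} is a candidate key.
Any other superkey properly contains one of these, so there are no further candidate keys.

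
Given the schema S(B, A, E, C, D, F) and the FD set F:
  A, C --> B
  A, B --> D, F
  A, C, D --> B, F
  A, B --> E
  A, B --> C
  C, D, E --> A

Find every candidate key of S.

{A, B}⁺ = {A, B, C, D, E, F} — all of the relation — so {A, B} is a candidate key.
{A, C}⁺ = {A, B, C, D, E, F} — all of the relation — so {A, C} is a candidate key.
{C, D, E}⁺ = {A, B, C, D, E, F} — all of the relation — so {C, D, E} is a candidate key.
These are minimal and exhaustive — every other superkey contains one of them.

{A, B}, {A, C}, {C, D, E}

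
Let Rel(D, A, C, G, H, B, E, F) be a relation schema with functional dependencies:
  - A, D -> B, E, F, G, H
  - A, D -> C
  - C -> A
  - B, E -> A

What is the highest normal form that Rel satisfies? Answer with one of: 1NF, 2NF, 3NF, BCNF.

Candidate keys: {A, D}, {B, D, E}, {C, D}. Prime attributes: {A, B, C, D, E}.
C -> A: {C}⁺ = {A, C}, which is not all of the attributes, so the left side is not a superkey — BCNF is violated.
But every attribute on its right side ({A}) is prime, and the same holds for every other non-superkey FD, so 3NF still holds.

3NF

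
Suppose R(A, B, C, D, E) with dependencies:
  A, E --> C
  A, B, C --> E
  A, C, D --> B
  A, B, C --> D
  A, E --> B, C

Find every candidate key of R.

{A} never appears on the right of any FD, so every key must include it.
Closure of {A, E} is {A, B, C, D, E}, the whole schema; {A, E} is a candidate key.
Closure of {A, B, C} is {A, B, C, D, E}, the whole schema; {A, B, C} is a candidate key.
Closure of {A, C, D} is {A, B, C, D, E}, the whole schema; {A, C, D} is a candidate key.
No proper subset of any of these is a key, and no other minimal superkey exists.

{A, B, C}, {A, C, D}, {A, E}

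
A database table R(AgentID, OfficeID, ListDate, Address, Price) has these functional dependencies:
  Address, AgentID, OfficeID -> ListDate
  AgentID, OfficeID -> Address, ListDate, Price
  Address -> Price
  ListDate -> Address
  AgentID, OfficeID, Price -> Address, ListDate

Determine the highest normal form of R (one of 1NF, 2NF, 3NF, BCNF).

2NF

Candidate key: {AgentID, OfficeID}. Prime attributes: {AgentID, OfficeID}.
Address -> Price breaks BCNF: {Address}⁺ = {Address, Price}, so {Address} is not a superkey.
Because {Price} is non-prime and the left side of Address -> Price is not a superkey, the relation is not in 3NF.
No non-prime attribute depends on a proper subset of any candidate key, so 2NF holds.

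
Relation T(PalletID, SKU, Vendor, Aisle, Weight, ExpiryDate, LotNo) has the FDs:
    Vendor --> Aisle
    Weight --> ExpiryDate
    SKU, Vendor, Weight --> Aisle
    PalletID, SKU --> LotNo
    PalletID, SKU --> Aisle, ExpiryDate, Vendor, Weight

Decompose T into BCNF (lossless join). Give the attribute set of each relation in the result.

{Aisle, Vendor}; {ExpiryDate, Weight}; {LotNo, PalletID, SKU, Vendor, Weight}

Candidate key of the original relation: {PalletID, SKU}.
In {Aisle, ExpiryDate, LotNo, PalletID, SKU, Vendor, Weight}, {Vendor} is not a superkey ({Vendor}⁺ restricted to this set is {Aisle, Vendor}), so split on Vendor --> Aisle into {Aisle, Vendor} and {ExpiryDate, LotNo, PalletID, SKU, Vendor, Weight}.
{Aisle, Vendor}: every determinant is a superkey — BCNF.
In {ExpiryDate, LotNo, PalletID, SKU, Vendor, Weight}, {Weight} is not a superkey ({Weight}⁺ restricted to this set is {ExpiryDate, Weight}), so split on Weight --> ExpiryDate into {ExpiryDate, Weight} and {LotNo, PalletID, SKU, Vendor, Weight}.
{ExpiryDate, Weight}: every determinant is a superkey — BCNF.
{LotNo, PalletID, SKU, Vendor, Weight}: every determinant is a superkey — BCNF.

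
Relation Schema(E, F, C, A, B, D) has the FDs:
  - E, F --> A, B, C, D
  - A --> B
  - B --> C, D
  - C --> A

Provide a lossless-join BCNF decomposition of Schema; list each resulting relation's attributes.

Candidate key of the original relation: {E, F}.
In {A, B, C, D, E, F}, {A} is not a superkey ({A}⁺ restricted to this set is {A, B, C, D}), so split on A --> B, C, D into {A, B, C, D} and {A, E, F}.
{A, B, C, D} has no BCNF violation.
{A, E, F} has no BCNF violation.

{A, B, C, D}; {A, E, F}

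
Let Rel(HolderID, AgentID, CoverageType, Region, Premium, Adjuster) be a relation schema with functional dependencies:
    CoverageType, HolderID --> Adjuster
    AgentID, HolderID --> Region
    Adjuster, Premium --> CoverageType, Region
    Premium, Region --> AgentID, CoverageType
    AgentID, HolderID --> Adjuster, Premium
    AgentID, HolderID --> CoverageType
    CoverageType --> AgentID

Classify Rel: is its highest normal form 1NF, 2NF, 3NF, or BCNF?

Candidate keys: {Adjuster, HolderID, Premium}, {AgentID, HolderID}, {CoverageType, HolderID}, {HolderID, Premium, Region}. Prime attributes: {Adjuster, AgentID, CoverageType, HolderID, Premium, Region}.
For Adjuster, Premium --> CoverageType, Region we have {Adjuster, Premium}⁺ = {Adjuster, AgentID, CoverageType, Premium, Region}; {Adjuster, Premium} is not a superkey, so BCNF fails.
Its right-hand attributes {CoverageType, Region} are all prime, as are those of every other non-superkey FD — the relation is in 3NF.

3NF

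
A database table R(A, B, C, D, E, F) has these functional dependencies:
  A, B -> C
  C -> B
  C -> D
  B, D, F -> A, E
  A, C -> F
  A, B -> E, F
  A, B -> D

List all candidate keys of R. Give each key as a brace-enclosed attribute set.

{A, B}, {A, C}, {B, D, F}, {C, F}

Closure of {A, B} is {A, B, C, D, E, F}, the whole schema; {A, B} is a candidate key.
Closure of {A, C} is {A, B, C, D, E, F}, the whole schema; {A, C} is a candidate key.
Closure of {C, F} is {A, B, C, D, E, F}, the whole schema; {C, F} is a candidate key.
Closure of {B, D, F} is {A, B, C, D, E, F}, the whole schema; {B, D, F} is a candidate key.
Any other superkey properly contains one of these, so there are no further candidate keys.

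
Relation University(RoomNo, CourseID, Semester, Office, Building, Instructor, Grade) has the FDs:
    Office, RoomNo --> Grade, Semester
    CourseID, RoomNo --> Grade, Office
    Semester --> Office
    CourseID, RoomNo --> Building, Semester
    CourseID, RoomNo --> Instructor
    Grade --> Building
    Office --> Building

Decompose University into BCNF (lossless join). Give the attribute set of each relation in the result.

Candidate key of the original relation: {CourseID, RoomNo}.
In {Building, CourseID, Grade, Instructor, Office, RoomNo, Semester}, {Office, RoomNo} is not a superkey ({Office, RoomNo}⁺ restricted to this set is {Building, Grade, Office, RoomNo, Semester}), so split on Office, RoomNo --> Building, Grade, Semester into {Building, Grade, Office, RoomNo, Semester} and {CourseID, Instructor, Office, RoomNo}.
In {Building, Grade, Office, RoomNo, Semester}, {Semester} is not a superkey ({Semester}⁺ restricted to this set is {Building, Office, Semester}), so split on Semester --> Building, Office into {Building, Office, Semester} and {Grade, RoomNo, Semester}.
In {Building, Office, Semester}, {Office} is not a superkey ({Office}⁺ restricted to this set is {Building, Office}), so split on Office --> Building into {Building, Office} and {Office, Semester}.
{Building, Office} is in BCNF.
{Office, Semester} is in BCNF.
{Grade, RoomNo, Semester} is in BCNF.
{CourseID, Instructor, Office, RoomNo} is in BCNF.

{Building, Office}; {CourseID, Instructor, Office, RoomNo}; {Grade, RoomNo, Semester}; {Office, Semester}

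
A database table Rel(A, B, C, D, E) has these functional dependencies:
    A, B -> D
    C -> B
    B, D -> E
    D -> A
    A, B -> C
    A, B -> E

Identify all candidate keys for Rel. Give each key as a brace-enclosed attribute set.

Closure of {A, B} is {A, B, C, D, E}, the whole schema; {A, B} is a candidate key.
Closure of {A, C} is {A, B, C, D, E}, the whole schema; {A, C} is a candidate key.
Closure of {B, D} is {A, B, C, D, E}, the whole schema; {B, D} is a candidate key.
Closure of {C, D} is {A, B, C, D, E}, the whole schema; {C, D} is a candidate key.
Any other superkey properly contains one of these, so there are no further candidate keys.

{A, B}, {A, C}, {B, D}, {C, D}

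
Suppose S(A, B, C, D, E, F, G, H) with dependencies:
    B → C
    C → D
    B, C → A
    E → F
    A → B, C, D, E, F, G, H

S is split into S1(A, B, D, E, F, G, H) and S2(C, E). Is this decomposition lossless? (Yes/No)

The shared attributes are {E} and {E}⁺ = {E, F}.
Neither S1 nor S2 is contained in that closure, so the decomposition is lossy.

No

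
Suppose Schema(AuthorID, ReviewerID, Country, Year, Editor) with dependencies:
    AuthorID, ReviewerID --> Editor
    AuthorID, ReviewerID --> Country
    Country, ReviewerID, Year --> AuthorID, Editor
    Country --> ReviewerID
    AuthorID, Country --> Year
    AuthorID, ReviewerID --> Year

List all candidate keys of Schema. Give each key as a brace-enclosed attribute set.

{AuthorID, Country}⁺ = {AuthorID, Country, Editor, ReviewerID, Year}, which is every attribute, so {AuthorID, Country} is a candidate key.
{AuthorID, ReviewerID}⁺ = {AuthorID, Country, Editor, ReviewerID, Year}, which is every attribute, so {AuthorID, ReviewerID} is a candidate key.
{Country, Year}⁺ = {AuthorID, Country, Editor, ReviewerID, Year}, which is every attribute, so {Country, Year} is a candidate key.
Any other superkey properly contains one of these, so there are no further candidate keys.

{AuthorID, Country}, {AuthorID, ReviewerID}, {Country, Year}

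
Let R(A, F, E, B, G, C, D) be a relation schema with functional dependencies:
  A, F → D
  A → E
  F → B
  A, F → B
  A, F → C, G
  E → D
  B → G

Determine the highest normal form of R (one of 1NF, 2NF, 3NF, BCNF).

1NF

Candidate key: {A, F}. Prime attributes: {A, F}.
A → E breaks BCNF: {A}⁺ = {A, D, E}, so {A} is not a superkey.
Because {E} is non-prime and the left side of A → E is not a superkey, the relation is not in 3NF.
The proper key subset {A} of {A, F} determines non-prime {D, E}, so the relation is not even in 2NF.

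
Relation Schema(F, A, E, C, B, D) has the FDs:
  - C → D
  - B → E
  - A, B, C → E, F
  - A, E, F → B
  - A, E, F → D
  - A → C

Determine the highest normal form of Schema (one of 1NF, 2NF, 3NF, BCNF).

Candidate keys: {A, B}, {A, E, F}. Prime attributes: {A, B, E, F}.
C → D: {C}⁺ = {C, D}, which is not all of the attributes, so the left side is not a superkey — BCNF is violated.
Because {D} is non-prime and the left side of C → D is not a superkey, the relation is not in 3NF.
Since {A} ⊂ {A, B} and {A}⁺ ⊇ {C, D} with {C, D} non-prime, there is a partial dependency; 2NF fails.

1NF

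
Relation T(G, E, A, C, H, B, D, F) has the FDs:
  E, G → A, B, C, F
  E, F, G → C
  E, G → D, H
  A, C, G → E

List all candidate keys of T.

{A, C, G}, {E, G}

No FD produces {G}, so it must be in every candidate key.
Closure of {E, G} is {A, B, C, D, E, F, G, H}, the whole schema; {E, G} is a candidate key.
Closure of {A, C, G} is {A, B, C, D, E, F, G, H}, the whole schema; {A, C, G} is a candidate key.
Any other superkey properly contains one of these, so there are no further candidate keys.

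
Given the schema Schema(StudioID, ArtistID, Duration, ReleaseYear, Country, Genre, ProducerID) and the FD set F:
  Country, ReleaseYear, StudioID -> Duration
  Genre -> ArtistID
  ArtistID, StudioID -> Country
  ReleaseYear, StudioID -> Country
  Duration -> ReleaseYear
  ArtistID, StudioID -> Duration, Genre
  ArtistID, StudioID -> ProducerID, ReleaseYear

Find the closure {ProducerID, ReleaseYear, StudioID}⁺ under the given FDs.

Start with {ProducerID, ReleaseYear, StudioID}.
ReleaseYear, StudioID -> Country applies; add {Country} → now {Country, ProducerID, ReleaseYear, StudioID}.
Country, ReleaseYear, StudioID -> Duration applies; add {Duration} → now {Country, Duration, ProducerID, ReleaseYear, StudioID}.
No further FD applies.

{Country, Duration, ProducerID, ReleaseYear, StudioID}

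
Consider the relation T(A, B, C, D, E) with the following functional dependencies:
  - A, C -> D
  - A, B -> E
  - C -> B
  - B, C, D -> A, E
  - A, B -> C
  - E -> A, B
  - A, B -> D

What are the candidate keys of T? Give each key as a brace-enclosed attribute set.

{E}⁺ = {A, B, C, D, E} — all of the relation — so {E} is a candidate key.
{A, B}⁺ = {A, B, C, D, E} — all of the relation — so {A, B} is a candidate key.
{A, C}⁺ = {A, B, C, D, E} — all of the relation — so {A, C} is a candidate key.
{C, D}⁺ = {A, B, C, D, E} — all of the relation — so {C, D} is a candidate key.
Any other superkey properly contains one of these, so there are no further candidate keys.

{A, B}, {A, C}, {C, D}, {E}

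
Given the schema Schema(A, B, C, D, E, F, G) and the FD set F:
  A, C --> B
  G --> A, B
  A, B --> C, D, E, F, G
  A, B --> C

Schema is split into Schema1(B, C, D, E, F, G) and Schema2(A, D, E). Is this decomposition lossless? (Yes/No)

No

Schema1 ∩ Schema2 = {D, E}; its closure under F is {D, E}.
The closure covers neither Schema1 nor Schema2 entirely; the join is not lossless.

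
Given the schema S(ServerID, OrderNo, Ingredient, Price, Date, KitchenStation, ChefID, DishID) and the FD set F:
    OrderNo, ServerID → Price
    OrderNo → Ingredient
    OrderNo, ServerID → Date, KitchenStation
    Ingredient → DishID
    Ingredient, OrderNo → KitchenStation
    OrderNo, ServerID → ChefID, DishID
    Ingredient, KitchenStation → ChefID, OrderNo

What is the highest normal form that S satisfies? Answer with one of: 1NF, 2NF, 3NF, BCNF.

1NF

Candidate keys: {Ingredient, KitchenStation, ServerID}, {OrderNo, ServerID}. Prime attributes: {Ingredient, KitchenStation, OrderNo, ServerID}.
OrderNo → Ingredient: {OrderNo}⁺ = {ChefID, DishID, Ingredient, KitchenStation, OrderNo}, which is not all of the attributes, so the left side is not a superkey — BCNF is violated.
Ingredient → DishID has non-prime {DishID} on the right and a non-superkey on the left, so 3NF fails.
The proper key subset {OrderNo} of {OrderNo, ServerID} determines non-prime {ChefID, DishID}, so the relation is not even in 2NF.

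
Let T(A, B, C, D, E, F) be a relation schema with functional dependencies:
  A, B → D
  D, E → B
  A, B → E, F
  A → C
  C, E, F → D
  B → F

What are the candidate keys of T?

{A, B}, {A, D, E}, {A, E, F}

{A} never appears on the right of any FD, so every key must include it.
{A, B}⁺ = {A, B, C, D, E, F}, which is every attribute, so {A, B} is a candidate key.
{A, D, E}⁺ = {A, B, C, D, E, F}, which is every attribute, so {A, D, E} is a candidate key.
{A, E, F}⁺ = {A, B, C, D, E, F}, which is every attribute, so {A, E, F} is a candidate key.
No proper subset of any of these is a key, and no other minimal superkey exists.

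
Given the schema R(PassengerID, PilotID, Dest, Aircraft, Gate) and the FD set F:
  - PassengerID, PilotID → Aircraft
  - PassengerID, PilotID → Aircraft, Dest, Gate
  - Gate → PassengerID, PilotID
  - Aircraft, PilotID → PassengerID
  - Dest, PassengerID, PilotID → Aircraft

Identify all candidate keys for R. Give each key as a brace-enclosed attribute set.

{Aircraft, PilotID}, {Gate}, {PassengerID, PilotID}

{Gate} is a candidate key since {Gate}⁺ = {Aircraft, Dest, Gate, PassengerID, PilotID} covers every attribute.
{Aircraft, PilotID} is a candidate key since {Aircraft, PilotID}⁺ = {Aircraft, Dest, Gate, PassengerID, PilotID} covers every attribute.
{PassengerID, PilotID} is a candidate key since {PassengerID, PilotID}⁺ = {Aircraft, Dest, Gate, PassengerID, PilotID} covers every attribute.
These are minimal and exhaustive — every other superkey contains one of them.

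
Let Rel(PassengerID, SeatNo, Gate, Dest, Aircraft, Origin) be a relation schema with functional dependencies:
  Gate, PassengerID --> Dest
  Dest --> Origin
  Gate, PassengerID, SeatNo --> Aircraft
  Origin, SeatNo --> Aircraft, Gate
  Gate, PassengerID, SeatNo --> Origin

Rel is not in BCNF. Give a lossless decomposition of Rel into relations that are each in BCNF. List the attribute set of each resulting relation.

Candidate keys of the original relation: {Dest, PassengerID, SeatNo}, {Gate, PassengerID, SeatNo}, {Origin, PassengerID, SeatNo}.
Within {Aircraft, Dest, Gate, Origin, PassengerID, SeatNo}: {Gate, PassengerID}⁺ ∩ {Aircraft, Dest, Gate, Origin, PassengerID, SeatNo} = {Dest, Gate, Origin, PassengerID}, not the whole set, so Gate, PassengerID --> Dest, Origin violates BCNF; decompose into {Dest, Gate, Origin, PassengerID} and {Aircraft, Gate, PassengerID, SeatNo}.
Within {Dest, Gate, Origin, PassengerID}: {Dest}⁺ ∩ {Dest, Gate, Origin, PassengerID} = {Dest, Origin}, not the whole set, so Dest --> Origin violates BCNF; decompose into {Dest, Origin} and {Dest, Gate, PassengerID}.
{Dest, Origin}: every determinant is a superkey — BCNF.
{Dest, Gate, PassengerID}: every determinant is a superkey — BCNF.
{Aircraft, Gate, PassengerID, SeatNo}: every determinant is a superkey — BCNF.

{Aircraft, Gate, PassengerID, SeatNo}; {Dest, Gate, PassengerID}; {Dest, Origin}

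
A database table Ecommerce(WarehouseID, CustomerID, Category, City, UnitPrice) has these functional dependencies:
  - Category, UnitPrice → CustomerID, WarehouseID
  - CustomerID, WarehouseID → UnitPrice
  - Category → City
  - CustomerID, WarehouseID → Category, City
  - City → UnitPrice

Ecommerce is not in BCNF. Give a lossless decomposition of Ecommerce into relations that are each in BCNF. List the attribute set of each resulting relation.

Candidate keys of the original relation: {Category}, {CustomerID, WarehouseID}.
{Category, City, CustomerID, UnitPrice, WarehouseID}: {City} determines {City, UnitPrice} here but is not a superkey — split on City → UnitPrice, giving {City, UnitPrice} and {Category, City, CustomerID, WarehouseID}.
{City, UnitPrice} is in BCNF.
{Category, City, CustomerID, WarehouseID} is in BCNF.

{Category, City, CustomerID, WarehouseID}; {City, UnitPrice}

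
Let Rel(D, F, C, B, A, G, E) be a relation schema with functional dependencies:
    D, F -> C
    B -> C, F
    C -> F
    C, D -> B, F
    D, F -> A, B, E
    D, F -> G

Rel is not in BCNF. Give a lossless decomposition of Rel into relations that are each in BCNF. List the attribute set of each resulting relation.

Candidate keys of the original relation: {B, D}, {C, D}, {D, F}.
Within {A, B, C, D, E, F, G}: {B}⁺ ∩ {A, B, C, D, E, F, G} = {B, C, F}, not the whole set, so B -> C, F violates BCNF; decompose into {B, C, F} and {A, B, D, E, G}.
Within {B, C, F}: {C}⁺ ∩ {B, C, F} = {C, F}, not the whole set, so C -> F violates BCNF; decompose into {C, F} and {B, C}.
{C, F}: every determinant is a superkey — BCNF.
{B, C}: every determinant is a superkey — BCNF.
{A, B, D, E, G}: every determinant is a superkey — BCNF.

{A, B, D, E, G}; {B, C}; {C, F}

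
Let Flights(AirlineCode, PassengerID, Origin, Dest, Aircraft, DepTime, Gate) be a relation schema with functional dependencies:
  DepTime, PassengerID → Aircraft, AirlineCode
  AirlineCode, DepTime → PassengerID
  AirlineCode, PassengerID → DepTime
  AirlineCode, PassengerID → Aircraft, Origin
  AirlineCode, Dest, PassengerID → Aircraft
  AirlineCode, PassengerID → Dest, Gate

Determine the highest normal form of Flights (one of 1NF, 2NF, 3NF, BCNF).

Candidate keys: {AirlineCode, DepTime}, {AirlineCode, PassengerID}, {DepTime, PassengerID}. Prime attributes: {AirlineCode, DepTime, PassengerID}.
The left-hand side of every FD is a superkey, so BCNF is satisfied.

BCNF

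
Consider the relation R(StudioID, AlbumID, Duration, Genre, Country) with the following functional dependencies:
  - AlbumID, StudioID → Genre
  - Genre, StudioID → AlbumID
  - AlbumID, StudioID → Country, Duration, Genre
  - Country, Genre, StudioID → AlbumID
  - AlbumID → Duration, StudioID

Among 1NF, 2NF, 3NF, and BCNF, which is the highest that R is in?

Candidate keys: {AlbumID}, {Genre, StudioID}. Prime attributes: {AlbumID, Genre, StudioID}.
Every FD has a superkey on the left, so the relation is in BCNF.

BCNF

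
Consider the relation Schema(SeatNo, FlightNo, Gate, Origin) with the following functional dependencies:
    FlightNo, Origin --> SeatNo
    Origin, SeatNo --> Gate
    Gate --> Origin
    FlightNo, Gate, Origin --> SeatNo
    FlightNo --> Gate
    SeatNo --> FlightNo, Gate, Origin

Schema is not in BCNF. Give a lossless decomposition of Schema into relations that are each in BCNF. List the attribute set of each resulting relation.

Candidate keys of the original relation: {FlightNo}, {SeatNo}.
Within {FlightNo, Gate, Origin, SeatNo}: {Gate}⁺ ∩ {FlightNo, Gate, Origin, SeatNo} = {Gate, Origin}, not the whole set, so Gate --> Origin violates BCNF; decompose into {Gate, Origin} and {FlightNo, Gate, SeatNo}.
{Gate, Origin} has no BCNF violation.
{FlightNo, Gate, SeatNo} has no BCNF violation.

{FlightNo, Gate, SeatNo}; {Gate, Origin}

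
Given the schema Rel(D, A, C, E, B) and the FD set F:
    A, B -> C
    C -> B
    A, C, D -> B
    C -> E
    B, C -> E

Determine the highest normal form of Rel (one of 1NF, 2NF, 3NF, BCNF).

1NF

Candidate keys: {A, B, D}, {A, C, D}. Prime attributes: {A, B, C, D}.
A, B -> C: {A, B}⁺ = {A, B, C, E}, which is not all of the attributes, so the left side is not a superkey — BCNF is violated.
Because {E} is non-prime and the left side of C -> E is not a superkey, the relation is not in 3NF.
Since {A, B} ⊂ {A, B, D} and {A, B}⁺ ⊇ {E} with {E} non-prime, there is a partial dependency; 2NF fails.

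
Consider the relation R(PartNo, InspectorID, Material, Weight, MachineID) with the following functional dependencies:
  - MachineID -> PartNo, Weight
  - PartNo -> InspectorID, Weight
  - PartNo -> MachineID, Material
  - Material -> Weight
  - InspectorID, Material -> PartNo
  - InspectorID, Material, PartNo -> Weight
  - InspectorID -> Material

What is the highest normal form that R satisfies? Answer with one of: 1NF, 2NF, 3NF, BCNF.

2NF

Candidate keys: {InspectorID}, {MachineID}, {PartNo}. Prime attributes: {InspectorID, MachineID, PartNo}.
Material -> Weight: {Material}⁺ = {Material, Weight}, which is not all of the attributes, so the left side is not a superkey — BCNF is violated.
Material -> Weight determines the non-prime attribute {Weight} from a non-superkey — 3NF is violated.
Every candidate key is a single attribute, so no partial dependency is possible; 2NF holds.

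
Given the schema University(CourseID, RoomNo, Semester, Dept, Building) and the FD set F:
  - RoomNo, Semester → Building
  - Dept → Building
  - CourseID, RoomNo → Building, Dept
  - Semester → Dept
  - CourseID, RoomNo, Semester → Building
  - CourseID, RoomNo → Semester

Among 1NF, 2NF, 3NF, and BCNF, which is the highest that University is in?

Candidate key: {CourseID, RoomNo}. Prime attributes: {CourseID, RoomNo}.
RoomNo, Semester → Building: {RoomNo, Semester}⁺ = {Building, Dept, RoomNo, Semester}, which is not all of the attributes, so the left side is not a superkey — BCNF is violated.
Because {Building} is non-prime and the left side of RoomNo, Semester → Building is not a superkey, the relation is not in 3NF.
No proper subset of a key has a non-prime attribute in its closure, so there is no partial dependency; 2NF holds.

2NF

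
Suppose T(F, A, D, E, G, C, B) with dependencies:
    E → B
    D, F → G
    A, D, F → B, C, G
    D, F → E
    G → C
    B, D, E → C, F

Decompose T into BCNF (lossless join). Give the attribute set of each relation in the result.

Candidate keys of the original relation: {A, D, E}, {A, D, F}.
{A, B, C, D, E, F, G}: {E} determines {B, E} here but is not a superkey — split on E → B, giving {B, E} and {A, C, D, E, F, G}.
{B, E} has no BCNF violation.
{A, C, D, E, F, G}: {D, F} determines {C, D, E, F, G} here but is not a superkey — split on D, F → C, E, G, giving {C, D, E, F, G} and {A, D, F}.
{C, D, E, F, G}: {G} determines {C, G} here but is not a superkey — split on G → C, giving {C, G} and {D, E, F, G}.
{C, G} has no BCNF violation.
{D, E, F, G} has no BCNF violation.
{A, D, F} has no BCNF violation.

{A, D, F}; {B, E}; {C, G}; {D, E, F, G}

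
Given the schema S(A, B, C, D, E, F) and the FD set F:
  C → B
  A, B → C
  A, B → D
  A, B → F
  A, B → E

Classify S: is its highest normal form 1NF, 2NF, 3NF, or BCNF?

Candidate keys: {A, B}, {A, C}. Prime attributes: {A, B, C}.
C → B breaks BCNF: {C}⁺ = {B, C}, so {C} is not a superkey.
Its right-hand attributes {B} are all prime, as are those of every other non-superkey FD — the relation is in 3NF.

3NF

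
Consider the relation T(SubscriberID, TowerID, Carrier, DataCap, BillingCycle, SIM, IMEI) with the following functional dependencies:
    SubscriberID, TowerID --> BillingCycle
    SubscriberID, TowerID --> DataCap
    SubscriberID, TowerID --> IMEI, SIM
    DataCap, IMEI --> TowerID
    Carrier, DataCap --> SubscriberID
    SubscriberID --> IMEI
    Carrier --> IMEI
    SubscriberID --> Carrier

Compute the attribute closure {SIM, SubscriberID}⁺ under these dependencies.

Start with {SIM, SubscriberID}.
SubscriberID --> IMEI applies; add {IMEI} → now {IMEI, SIM, SubscriberID}.
SubscriberID --> Carrier applies; add {Carrier} → now {Carrier, IMEI, SIM, SubscriberID}.
No further FD applies.

{Carrier, IMEI, SIM, SubscriberID}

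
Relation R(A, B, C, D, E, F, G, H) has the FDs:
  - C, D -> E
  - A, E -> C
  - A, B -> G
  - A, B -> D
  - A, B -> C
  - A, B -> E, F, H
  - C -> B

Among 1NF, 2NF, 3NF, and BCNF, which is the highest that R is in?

3NF

Candidate keys: {A, B}, {A, C}, {A, E}. Prime attributes: {A, B, C, E}.
C, D -> E: {C, D}⁺ = {B, C, D, E}, which is not all of the attributes, so the left side is not a superkey — BCNF is violated.
Its right-hand attributes {E} are all prime, as are those of every other non-superkey FD — the relation is in 3NF.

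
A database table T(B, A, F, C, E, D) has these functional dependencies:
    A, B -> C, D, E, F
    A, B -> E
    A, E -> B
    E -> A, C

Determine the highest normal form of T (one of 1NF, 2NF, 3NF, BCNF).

BCNF

Candidate keys: {A, B}, {E}. Prime attributes: {A, B, E}.
Every FD has a superkey on the left, so the relation is in BCNF.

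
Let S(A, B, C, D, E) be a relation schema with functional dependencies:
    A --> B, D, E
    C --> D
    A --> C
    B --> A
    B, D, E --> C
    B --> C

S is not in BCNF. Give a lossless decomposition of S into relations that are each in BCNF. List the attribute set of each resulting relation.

Candidate keys of the original relation: {A}, {B}.
In {A, B, C, D, E}, {C} is not a superkey ({C}⁺ restricted to this set is {C, D}), so split on C --> D into {C, D} and {A, B, C, E}.
{C, D} is in BCNF.
{A, B, C, E} is in BCNF.

{A, B, C, E}; {C, D}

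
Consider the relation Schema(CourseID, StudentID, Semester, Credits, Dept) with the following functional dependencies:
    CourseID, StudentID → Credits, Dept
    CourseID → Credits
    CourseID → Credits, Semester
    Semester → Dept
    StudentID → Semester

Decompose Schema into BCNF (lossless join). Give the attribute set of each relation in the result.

{CourseID, Credits, Semester}; {CourseID, StudentID}; {Dept, Semester}

Candidate key of the original relation: {CourseID, StudentID}.
In {CourseID, Credits, Dept, Semester, StudentID}, {CourseID} is not a superkey ({CourseID}⁺ restricted to this set is {CourseID, Credits, Dept, Semester}), so split on CourseID → Credits, Dept, Semester into {CourseID, Credits, Dept, Semester} and {CourseID, StudentID}.
In {CourseID, Credits, Dept, Semester}, {Semester} is not a superkey ({Semester}⁺ restricted to this set is {Dept, Semester}), so split on Semester → Dept into {Dept, Semester} and {CourseID, Credits, Semester}.
{Dept, Semester} has no BCNF violation.
{CourseID, Credits, Semester} has no BCNF violation.
{CourseID, StudentID} has no BCNF violation.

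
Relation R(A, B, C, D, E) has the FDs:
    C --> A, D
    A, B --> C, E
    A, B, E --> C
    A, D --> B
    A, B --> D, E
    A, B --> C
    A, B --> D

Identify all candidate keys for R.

{A, B}, {A, D}, {C}

{C}⁺ = {A, B, C, D, E}, which is every attribute, so {C} is a candidate key.
{A, B}⁺ = {A, B, C, D, E}, which is every attribute, so {A, B} is a candidate key.
{A, D}⁺ = {A, B, C, D, E}, which is every attribute, so {A, D} is a candidate key.
Any other superkey properly contains one of these, so there are no further candidate keys.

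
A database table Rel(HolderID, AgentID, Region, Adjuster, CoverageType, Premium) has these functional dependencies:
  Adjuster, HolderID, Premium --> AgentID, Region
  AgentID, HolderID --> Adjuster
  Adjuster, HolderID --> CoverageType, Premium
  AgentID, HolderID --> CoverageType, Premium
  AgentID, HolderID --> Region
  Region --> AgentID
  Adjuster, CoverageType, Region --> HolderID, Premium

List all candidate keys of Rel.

{Adjuster, CoverageType, Region}, {Adjuster, HolderID}, {AgentID, HolderID}, {HolderID, Region}

{Adjuster, HolderID}⁺ = {Adjuster, AgentID, CoverageType, HolderID, Premium, Region} — all of the relation — so {Adjuster, HolderID} is a candidate key.
{AgentID, HolderID}⁺ = {Adjuster, AgentID, CoverageType, HolderID, Premium, Region} — all of the relation — so {AgentID, HolderID} is a candidate key.
{HolderID, Region}⁺ = {Adjuster, AgentID, CoverageType, HolderID, Premium, Region} — all of the relation — so {HolderID, Region} is a candidate key.
{Adjuster, CoverageType, Region}⁺ = {Adjuster, AgentID, CoverageType, HolderID, Premium, Region} — all of the relation — so {Adjuster, CoverageType, Region} is a candidate key.
These are minimal and exhaustive — every other superkey contains one of them.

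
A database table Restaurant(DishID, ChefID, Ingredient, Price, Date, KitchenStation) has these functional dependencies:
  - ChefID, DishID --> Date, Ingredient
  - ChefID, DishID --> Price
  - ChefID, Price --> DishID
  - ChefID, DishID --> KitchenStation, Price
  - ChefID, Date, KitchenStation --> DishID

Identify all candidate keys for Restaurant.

{ChefID, Date, KitchenStation}, {ChefID, DishID}, {ChefID, Price}

Attributes never on any right-hand side: {ChefID} — every candidate key must contain it.
Closure of {ChefID, DishID} is {ChefID, Date, DishID, Ingredient, KitchenStation, Price}, the whole schema; {ChefID, DishID} is a candidate key.
Closure of {ChefID, Price} is {ChefID, Date, DishID, Ingredient, KitchenStation, Price}, the whole schema; {ChefID, Price} is a candidate key.
Closure of {ChefID, Date, KitchenStation} is {ChefID, Date, DishID, Ingredient, KitchenStation, Price}, the whole schema; {ChefID, Date, KitchenStation} is a candidate key.
No proper subset of any of these is a key, and no other minimal superkey exists.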